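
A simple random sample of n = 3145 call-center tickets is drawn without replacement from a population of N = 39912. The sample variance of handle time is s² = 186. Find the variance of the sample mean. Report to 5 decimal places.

Under SRS without replacement, Var(ȳ) = (1 − f)·s²/n with f = n/N = 3145/39912 = 0.07879836.
Var(ȳ) = (1 − 0.07879836)·186/3145 = 0.92120164·0.059141494 = 0.054481242.

0.05448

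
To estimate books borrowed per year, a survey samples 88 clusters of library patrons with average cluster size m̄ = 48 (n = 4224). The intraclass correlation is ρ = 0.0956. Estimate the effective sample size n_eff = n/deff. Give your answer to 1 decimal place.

769.0

deff = 1 + (48 − 1)·0.0956 = 1 + 4.4932 = 5.4932.
n_eff = 4224 / 5.4932 = 769.0.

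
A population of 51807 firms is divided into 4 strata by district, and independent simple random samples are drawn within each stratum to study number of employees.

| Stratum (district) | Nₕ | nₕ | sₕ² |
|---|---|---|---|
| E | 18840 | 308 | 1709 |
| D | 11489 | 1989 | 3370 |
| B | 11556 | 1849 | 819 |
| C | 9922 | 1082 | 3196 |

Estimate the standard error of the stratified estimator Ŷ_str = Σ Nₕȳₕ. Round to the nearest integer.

49305

Var(Ŷ_str) = Σₕ Nₕ²(1 − fₕ)sₕ²/nₕ.
E: 18840²·(1 − 308/18840)·1709/308 = 1.9372896 × 10^9.
D: 11489²·(1 − 1989/11489)·3370/1989 = 1.8492727 × 10^8.
B: 11556²·(1 − 1849/11556)·819/1849 = 4.9686631 × 10^7.
C: 9922²·(1 − 1082/9922)·3196/1082 = 2.5907828 × 10^8.
Sum = 2.4309818 × 10^9.
SE = √(2.4309818 × 10^9) = 49305.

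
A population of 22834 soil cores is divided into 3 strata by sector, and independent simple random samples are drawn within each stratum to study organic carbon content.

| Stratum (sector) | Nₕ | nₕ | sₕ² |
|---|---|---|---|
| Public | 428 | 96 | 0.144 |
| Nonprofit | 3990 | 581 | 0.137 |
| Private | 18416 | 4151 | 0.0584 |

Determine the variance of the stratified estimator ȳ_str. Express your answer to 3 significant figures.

Var(ȳ_str) = Σₕ Wₕ²(1 − fₕ)sₕ²/nₕ with Wₕ = Nₕ/N, N = 22834.
Public: Wₕ = 0.01874398; term = 0.01874398²·(1 − 0.22429907)·0.144/96 = 4.0879834 × 10^-7.
Nonprofit: Wₕ = 0.17473942; term = 0.17473942²·(1 − 0.14561404)·0.137/581 = 6.1514902 × 10^-6.
Private: Wₕ = 0.80651660; term = 0.80651660²·(1 − 0.22540182)·0.0584/4151 = 7.0886446 × 10^-6.
Sum = 1.3648933 × 10^-5.

1.36 × 10^-5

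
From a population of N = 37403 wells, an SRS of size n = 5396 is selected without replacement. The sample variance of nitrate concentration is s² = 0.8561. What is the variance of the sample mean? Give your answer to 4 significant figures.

Under SRS without replacement, Var(ȳ) = (1 − f)·s²/n with f = n/N = 5396/37403 = 0.14426650.
Var(ȳ) = (1 − 0.14426650)·0.8561/5396 = 0.85573350·1.5865456 × 10^-4 = 1.3576602 × 10^-4.

1.358 × 10^-4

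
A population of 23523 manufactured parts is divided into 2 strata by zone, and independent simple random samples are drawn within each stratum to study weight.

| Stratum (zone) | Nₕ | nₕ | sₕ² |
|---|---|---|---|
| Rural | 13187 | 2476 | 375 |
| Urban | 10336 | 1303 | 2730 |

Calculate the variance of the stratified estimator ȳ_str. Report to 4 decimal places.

0.3922

Var(ȳ_str) = Σₕ Wₕ²(1 − fₕ)sₕ²/nₕ with Wₕ = Nₕ/N, N = 23523.
Rural: Wₕ = 0.56060026; term = 0.56060026²·(1 − 0.18776067)·375/2476 = 0.038660836.
Urban: Wₕ = 0.43939974; term = 0.43939974²·(1 − 0.12606424)·2730/1303 = 0.35352272.
Sum = 0.39218356.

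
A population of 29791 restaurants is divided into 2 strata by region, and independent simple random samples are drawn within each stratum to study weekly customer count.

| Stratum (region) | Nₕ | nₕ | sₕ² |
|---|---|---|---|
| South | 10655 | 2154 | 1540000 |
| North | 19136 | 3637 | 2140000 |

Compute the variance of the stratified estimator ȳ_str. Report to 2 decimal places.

269.60

Var(ȳ_str) = Σₕ Wₕ²(1 − fₕ)sₕ²/nₕ with Wₕ = Nₕ/N, N = 29791.
South: Wₕ = 0.35765835; term = 0.35765835²·(1 − 0.20215861)·1540000/2154 = 72.967309.
North: Wₕ = 0.64234165; term = 0.64234165²·(1 − 0.19006062)·2140000/3637 = 196.63243.
Sum = 269.59974.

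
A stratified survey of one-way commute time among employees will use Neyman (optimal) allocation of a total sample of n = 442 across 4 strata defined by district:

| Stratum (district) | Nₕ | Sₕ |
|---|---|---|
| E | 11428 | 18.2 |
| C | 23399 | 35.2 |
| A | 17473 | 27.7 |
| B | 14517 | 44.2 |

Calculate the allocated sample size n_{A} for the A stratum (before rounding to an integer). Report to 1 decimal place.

99.2

Neyman allocation: nₕ = n·NₕSₕ / Σⱼ NⱼSⱼ.
Σ NⱼSⱼ = 11428·18.2 + 23399·35.2 + 17473·27.7 + 14517·44.2 = 2.1572879 × 10^6.
n_{A} = 442·17473·27.7 / (2.1572879 × 10^6) = 99.2.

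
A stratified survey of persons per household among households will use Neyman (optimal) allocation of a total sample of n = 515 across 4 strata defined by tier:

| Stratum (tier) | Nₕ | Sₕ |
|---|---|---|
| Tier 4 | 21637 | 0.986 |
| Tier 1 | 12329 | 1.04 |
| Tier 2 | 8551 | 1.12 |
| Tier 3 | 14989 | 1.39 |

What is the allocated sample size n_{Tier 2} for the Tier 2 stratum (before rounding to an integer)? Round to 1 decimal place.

Neyman allocation: nₕ = n·NₕSₕ / Σⱼ NⱼSⱼ.
Σ NⱼSⱼ = 21637·0.986 + 12329·1.04 + 8551·1.12 + 14989·1.39 = 64568.072.
n_{Tier 2} = 515·8551·1.12 / 64568.072 = 76.4.

76.4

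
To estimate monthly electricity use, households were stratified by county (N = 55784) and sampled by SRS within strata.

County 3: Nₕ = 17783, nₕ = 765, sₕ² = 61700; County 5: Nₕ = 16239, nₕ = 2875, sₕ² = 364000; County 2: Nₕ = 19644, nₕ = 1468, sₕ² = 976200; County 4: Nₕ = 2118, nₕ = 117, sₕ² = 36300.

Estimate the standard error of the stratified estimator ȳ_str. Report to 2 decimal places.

9.66

Var(ȳ_str) = Σₕ Wₕ²(1 − fₕ)sₕ²/nₕ with Wₕ = Nₕ/N, N = 55784.
County 3: Wₕ = 0.31878316; term = 0.31878316²·(1 − 0.04301861)·61700/765 = 7.8436458.
County 5: Wₕ = 0.29110498; term = 0.29110498²·(1 − 0.17704292)·364000/2875 = 8.8295786.
County 2: Wₕ = 0.35214398; term = 0.35214398²·(1 − 0.07473020)·976200/1468 = 76.299498.
County 4: Wₕ = 0.03796788; term = 0.03796788²·(1 − 0.05524079)·36300/117 = 0.42254649.
Sum = 93.395269.
SE = √(93.395269) = 9.66.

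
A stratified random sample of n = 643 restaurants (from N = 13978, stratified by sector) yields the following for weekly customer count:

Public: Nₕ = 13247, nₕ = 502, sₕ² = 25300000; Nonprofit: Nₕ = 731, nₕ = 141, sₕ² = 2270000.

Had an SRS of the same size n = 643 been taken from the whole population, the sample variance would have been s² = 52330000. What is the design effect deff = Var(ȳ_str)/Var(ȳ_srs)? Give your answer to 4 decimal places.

0.5614

Var(ȳ_str) = Σ Wₕ²(1−fₕ)sₕ²/nₕ with Wₕ = Nₕ/13978:
  Public: (13247/13978)²·(1−502/13247)·25300000/502 = 43549.594
  Nonprofit: (731/13978)²·(1−141/731)·2270000/141 = 35.537434
  → Var(ȳ_str) = 43585.131.
Var(ȳ_srs) = (1 − 643/13978)·52330000/643 = 77640.397.
deff = 43585.131 / 77640.397 = 0.5614.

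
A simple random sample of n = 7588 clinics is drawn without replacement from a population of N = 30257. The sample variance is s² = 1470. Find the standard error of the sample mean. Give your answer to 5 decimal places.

0.38098

Under SRS without replacement, Var(ȳ) = (1 − f)·s²/n with f = n/N = 7588/30257 = 0.25078494.
Var(ȳ) = (1 − 0.25078494)·1470/7588 = 0.74921506·0.19372694 = 0.14514314.
SE(ȳ) = √(0.14514314) = 0.38098.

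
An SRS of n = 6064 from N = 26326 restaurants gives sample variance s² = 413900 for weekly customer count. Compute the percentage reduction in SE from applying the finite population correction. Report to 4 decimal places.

f = n/N = 6064/26326 = 0.23034263.
SE_no-fpc = √(s²/n) = 8.2616752; SE_fpc = √((1−f)s²/n) = 7.2479775.
Ratio = √(1−f) = 0.87730119. Reduction = 100·(1 − 0.87730119) = 12.2699%.

12.2699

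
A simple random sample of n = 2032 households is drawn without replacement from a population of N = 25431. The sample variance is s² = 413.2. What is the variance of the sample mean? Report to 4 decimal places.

0.1871

Under SRS without replacement, Var(ȳ) = (1 − f)·s²/n with f = n/N = 2032/25431 = 0.07990248.
Var(ȳ) = (1 − 0.07990248)·413.2/2032 = 0.92009752·0.20334646 = 0.18709857.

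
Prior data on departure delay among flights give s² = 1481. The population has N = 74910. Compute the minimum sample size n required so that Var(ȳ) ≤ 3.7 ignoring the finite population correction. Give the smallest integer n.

Without fpc, n₀ = s²/D = 1481/3.7 = 400.2703.
Rounding up, n = 401.

401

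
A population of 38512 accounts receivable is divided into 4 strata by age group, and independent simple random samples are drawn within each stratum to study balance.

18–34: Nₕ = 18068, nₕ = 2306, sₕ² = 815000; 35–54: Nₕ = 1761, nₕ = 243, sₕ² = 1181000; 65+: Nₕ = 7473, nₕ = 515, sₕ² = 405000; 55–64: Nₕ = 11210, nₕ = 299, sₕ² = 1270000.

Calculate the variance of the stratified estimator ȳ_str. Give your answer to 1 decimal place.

454.5

Var(ȳ_str) = Σₕ Wₕ²(1 − fₕ)sₕ²/nₕ with Wₕ = Nₕ/N, N = 38512.
18–34: Wₕ = 0.46915247; term = 0.46915247²·(1 − 0.12762896)·815000/2306 = 67.862142.
35–54: Wₕ = 0.04572601; term = 0.04572601²·(1 − 0.13798978)·1181000/243 = 8.7595663.
65+: Wₕ = 0.19404342; term = 0.19404342²·(1 − 0.06891476)·405000/515 = 27.569891.
55–64: Wₕ = 0.29107811; term = 0.29107811²·(1 − 0.02667261)·1270000/299 = 350.27614.
Sum = 454.46774.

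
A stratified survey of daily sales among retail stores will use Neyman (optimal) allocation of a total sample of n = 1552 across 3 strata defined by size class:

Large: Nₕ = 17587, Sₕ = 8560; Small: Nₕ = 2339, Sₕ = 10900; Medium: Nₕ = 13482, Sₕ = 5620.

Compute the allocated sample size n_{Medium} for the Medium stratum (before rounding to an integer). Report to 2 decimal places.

466.99

Neyman allocation: nₕ = n·NₕSₕ / Σⱼ NⱼSⱼ.
Σ NⱼSⱼ = 17587·8560 + 2339·10900 + 13482·5620 = 2.5180866 × 10^8.
n_{Medium} = 1552·13482·5620 / (2.5180866 × 10^8) = 466.99.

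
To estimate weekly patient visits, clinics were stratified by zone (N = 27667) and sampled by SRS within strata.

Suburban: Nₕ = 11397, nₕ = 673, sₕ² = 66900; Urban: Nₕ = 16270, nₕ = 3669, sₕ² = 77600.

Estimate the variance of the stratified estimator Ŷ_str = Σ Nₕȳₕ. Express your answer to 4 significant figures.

1.649 × 10^10

Var(Ŷ_str) = Σₕ Nₕ²(1 − fₕ)sₕ²/nₕ.
Suburban: 11397²·(1 − 673/11397)·66900/673 = 1.21495 × 10^10.
Urban: 16270²·(1 − 3669/16270)·77600/3669 = 4.3361727 × 10^9.
Sum = 1.6485673 × 10^10.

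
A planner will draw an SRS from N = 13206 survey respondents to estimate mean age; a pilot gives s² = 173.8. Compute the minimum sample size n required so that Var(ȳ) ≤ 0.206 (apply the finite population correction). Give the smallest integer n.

794

Without fpc, n₀ = s²/D = 173.8/0.206 = 843.6893.
With fpc, (1 − n/N)·s²/n ≤ D requires n ≥ n₀/(1 + n₀/N) = 843.6893/(1 + 843.6893/13206) = 793.0254.
Rounding up, n = 794.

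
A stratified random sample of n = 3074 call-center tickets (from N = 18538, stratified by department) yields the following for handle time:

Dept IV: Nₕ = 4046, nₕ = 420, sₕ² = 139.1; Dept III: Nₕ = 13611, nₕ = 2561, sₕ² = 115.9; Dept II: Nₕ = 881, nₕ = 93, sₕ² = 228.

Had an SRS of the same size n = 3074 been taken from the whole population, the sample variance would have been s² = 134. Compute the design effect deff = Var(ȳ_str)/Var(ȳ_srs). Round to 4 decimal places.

1.0697

Var(ȳ_str) = Σ Wₕ²(1−fₕ)sₕ²/nₕ with Wₕ = Nₕ/18538:
  Dept IV: (4046/18538)²·(1−420/4046)·139.1/420 = 0.014138579
  Dept III: (13611/18538)²·(1−2561/13611)·115.9/2561 = 0.019806166
  Dept II: (881/18538)²·(1−93/881)·228/93 = 0.0049525432
  → Var(ȳ_str) = 0.038897288.
Var(ȳ_srs) = (1 − 3074/18538)·134/3074 = 0.036363016.
deff = 0.038897288 / 0.036363016 = 1.0697.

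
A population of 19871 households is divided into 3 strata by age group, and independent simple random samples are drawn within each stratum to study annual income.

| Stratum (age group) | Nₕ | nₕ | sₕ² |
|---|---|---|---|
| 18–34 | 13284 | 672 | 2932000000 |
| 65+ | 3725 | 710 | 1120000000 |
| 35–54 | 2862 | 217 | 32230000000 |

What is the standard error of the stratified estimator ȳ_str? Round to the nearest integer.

2178

Var(ȳ_str) = Σₕ Wₕ²(1 − fₕ)sₕ²/nₕ with Wₕ = Nₕ/N, N = 19871.
18–34: Wₕ = 0.66851190; term = 0.66851190²·(1 − 0.05058717)·2932000000/672 = 1.8512628 × 10^6.
65+: Wₕ = 0.18745911; term = 0.18745911²·(1 − 0.19060403)·1120000000/710 = 44867.701.
35–54: Wₕ = 0.14402899; term = 0.14402899²·(1 − 0.07582110)·32230000000/217 = 2.8474521 × 10^6.
Sum = 4.7435826 × 10^6.
SE = √(4.7435826 × 10^6) = 2178.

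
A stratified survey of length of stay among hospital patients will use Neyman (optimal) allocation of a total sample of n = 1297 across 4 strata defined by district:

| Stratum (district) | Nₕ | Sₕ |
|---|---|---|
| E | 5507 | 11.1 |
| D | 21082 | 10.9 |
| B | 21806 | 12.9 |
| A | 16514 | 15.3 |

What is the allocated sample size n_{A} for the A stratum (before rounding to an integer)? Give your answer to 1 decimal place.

397.3

Neyman allocation: nₕ = n·NₕSₕ / Σⱼ NⱼSⱼ.
Σ NⱼSⱼ = 5507·11.1 + 21082·10.9 + 21806·12.9 + 16514·15.3 = 824883.1.
n_{A} = 1297·16514·15.3 / 824883.1 = 397.3.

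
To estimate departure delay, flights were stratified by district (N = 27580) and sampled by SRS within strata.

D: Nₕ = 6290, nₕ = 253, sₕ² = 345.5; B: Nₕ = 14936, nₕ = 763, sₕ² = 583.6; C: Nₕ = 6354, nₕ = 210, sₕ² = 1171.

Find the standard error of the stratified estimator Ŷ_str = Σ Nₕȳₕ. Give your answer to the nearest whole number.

20772

Var(Ŷ_str) = Σₕ Nₕ²(1 − fₕ)sₕ²/nₕ.
D: 6290²·(1 − 253/6290)·345.5/253 = 5.185604 × 10^7.
B: 14936²·(1 − 763/14936)·583.6/763 = 1.6191491 × 10^8.
C: 6354²·(1 − 210/6354)·1171/210 = 2.1768877 × 10^8.
Sum = 4.3145972 × 10^8.
SE = √(4.3145972 × 10^8) = 20772.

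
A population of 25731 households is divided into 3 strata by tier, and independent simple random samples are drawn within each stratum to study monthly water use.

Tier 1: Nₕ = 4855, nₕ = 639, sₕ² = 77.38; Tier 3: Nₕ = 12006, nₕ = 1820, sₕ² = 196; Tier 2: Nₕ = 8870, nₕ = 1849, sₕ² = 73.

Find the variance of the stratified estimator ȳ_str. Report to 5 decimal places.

Var(ȳ_str) = Σₕ Wₕ²(1 − fₕ)sₕ²/nₕ with Wₕ = Nₕ/N, N = 25731.
Tier 1: Wₕ = 0.18868291; term = 0.18868291²·(1 − 0.13161689)·77.38/639 = 0.0037437287.
Tier 3: Wₕ = 0.46659671; term = 0.46659671²·(1 − 0.15159087)·196/1820 = 0.019891767.
Tier 2: Wₕ = 0.34472038; term = 0.34472038²·(1 − 0.20845547)·73/1849 = 0.0037136008.
Sum = 0.027349097.

0.02735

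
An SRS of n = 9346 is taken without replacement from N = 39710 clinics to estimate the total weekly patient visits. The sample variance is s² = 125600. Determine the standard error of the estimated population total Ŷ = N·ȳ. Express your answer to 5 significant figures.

Var(Ŷ) = N²·Var(ȳ) = N²·(1 − n/N)·s²/n.
f = 9346/39710 = 0.23535633; Var(ȳ) = 0.76464367·125600/9346 = 10.275973.
Var(Ŷ) = 39710² · 10.275973 = 1.6204018 × 10^10.
SE(Ŷ) = √(1.6204018 × 10^10) = 127300.

127300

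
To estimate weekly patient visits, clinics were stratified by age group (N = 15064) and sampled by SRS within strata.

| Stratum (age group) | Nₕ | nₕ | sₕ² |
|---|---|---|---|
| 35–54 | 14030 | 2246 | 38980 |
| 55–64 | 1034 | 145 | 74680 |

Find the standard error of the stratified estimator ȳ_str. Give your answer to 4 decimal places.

3.8381

Var(ȳ_str) = Σₕ Wₕ²(1 − fₕ)sₕ²/nₕ with Wₕ = Nₕ/N, N = 15064.
35–54: Wₕ = 0.93135953; term = 0.93135953²·(1 − 0.16008553)·38980/2246 = 12.644506.
55–64: Wₕ = 0.06864047; term = 0.06864047²·(1 − 0.14023211)·74680/145 = 2.0863059.
Sum = 14.730812.
SE = √(14.730812) = 3.8381.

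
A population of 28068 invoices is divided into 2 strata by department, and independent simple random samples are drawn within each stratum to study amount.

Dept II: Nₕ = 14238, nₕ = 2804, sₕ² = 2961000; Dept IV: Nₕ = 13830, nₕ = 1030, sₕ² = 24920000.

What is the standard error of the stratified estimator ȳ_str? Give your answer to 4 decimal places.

Var(ȳ_str) = Σₕ Wₕ²(1 − fₕ)sₕ²/nₕ with Wₕ = Nₕ/N, N = 28068.
Dept II: Wₕ = 0.50726806; term = 0.50726806²·(1 − 0.19693777)·2961000/2804 = 218.21502.
Dept IV: Wₕ = 0.49273194; term = 0.49273194²·(1 − 0.07447578)·24920000/1030 = 5436.5079.
Sum = 5654.7229.
SE = √(5654.7229) = 75.1979.

75.1979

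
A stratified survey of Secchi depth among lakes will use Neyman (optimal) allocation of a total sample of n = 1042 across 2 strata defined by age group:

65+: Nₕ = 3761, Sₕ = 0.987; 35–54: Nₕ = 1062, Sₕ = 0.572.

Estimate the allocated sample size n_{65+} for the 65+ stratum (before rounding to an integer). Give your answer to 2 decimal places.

Neyman allocation: nₕ = n·NₕSₕ / Σⱼ NⱼSⱼ.
Σ NⱼSⱼ = 3761·0.987 + 1062·0.572 = 4319.571.
n_{65+} = 1042·3761·0.987 / 4319.571 = 895.46.

895.46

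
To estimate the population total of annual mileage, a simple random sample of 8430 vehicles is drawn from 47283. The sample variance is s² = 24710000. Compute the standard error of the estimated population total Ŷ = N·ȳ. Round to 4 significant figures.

Var(Ŷ) = N²·Var(ȳ) = N²·(1 − n/N)·s²/n.
f = 8430/47283 = 0.17828818; Var(ȳ) = 0.82171182·24710000/8430 = 2408.6001.
Var(Ŷ) = 47283² · 2408.6001 = 5.3848641 × 10^12.
SE(Ŷ) = √(5.3848641 × 10^12) = 2.321 × 10^6.

2.321 × 10^6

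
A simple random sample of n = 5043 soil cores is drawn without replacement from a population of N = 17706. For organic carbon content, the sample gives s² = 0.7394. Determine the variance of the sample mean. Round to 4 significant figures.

1.049 × 10^-4

Under SRS without replacement, Var(ȳ) = (1 − f)·s²/n with f = n/N = 5043/17706 = 0.28481871.
Var(ȳ) = (1 − 0.28481871)·0.7394/5043 = 0.71518129·1.4661908 × 10^-4 = 1.0485922 × 10^-4.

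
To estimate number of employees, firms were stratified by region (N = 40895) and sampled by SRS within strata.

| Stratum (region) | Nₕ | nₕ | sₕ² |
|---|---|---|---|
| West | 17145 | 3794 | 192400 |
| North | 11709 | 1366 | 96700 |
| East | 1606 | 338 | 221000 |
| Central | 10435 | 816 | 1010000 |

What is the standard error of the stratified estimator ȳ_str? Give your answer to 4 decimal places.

9.3354

Var(ȳ_str) = Σₕ Wₕ²(1 − fₕ)sₕ²/nₕ with Wₕ = Nₕ/N, N = 40895.
West: Wₕ = 0.41924441; term = 0.41924441²·(1 − 0.22128901)·192400/3794 = 6.940945.
North: Wₕ = 0.28631862; term = 0.28631862²·(1 − 0.11666240)·96700/1366 = 5.1262724.
East: Wₕ = 0.03927130; term = 0.03927130²·(1 − 0.21046077)·221000/338 = 0.79615925.
Central: Wₕ = 0.25516567; term = 0.25516567²·(1 − 0.07819837)·1010000/816 = 74.28706.
Sum = 87.150437.
SE = √(87.150437) = 9.3354.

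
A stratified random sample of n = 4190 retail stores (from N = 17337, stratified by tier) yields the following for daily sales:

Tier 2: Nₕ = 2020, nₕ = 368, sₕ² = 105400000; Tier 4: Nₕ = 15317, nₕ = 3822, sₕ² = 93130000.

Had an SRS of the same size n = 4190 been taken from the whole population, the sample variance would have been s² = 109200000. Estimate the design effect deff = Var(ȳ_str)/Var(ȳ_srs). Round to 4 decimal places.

Var(ȳ_str) = Σ Wₕ²(1−fₕ)sₕ²/nₕ with Wₕ = Nₕ/17337:
  Tier 2: (2020/17337)²·(1−368/2020)·105400000/368 = 3179.8476
  Tier 4: (15317/17337)²·(1−3822/15317)·93130000/3822 = 14273.606
  → Var(ȳ_str) = 17453.454.
Var(ȳ_srs) = (1 − 4190/17337)·109200000/4190 = 19763.385.
deff = 17453.454 / 19763.385 = 0.8831.

0.8831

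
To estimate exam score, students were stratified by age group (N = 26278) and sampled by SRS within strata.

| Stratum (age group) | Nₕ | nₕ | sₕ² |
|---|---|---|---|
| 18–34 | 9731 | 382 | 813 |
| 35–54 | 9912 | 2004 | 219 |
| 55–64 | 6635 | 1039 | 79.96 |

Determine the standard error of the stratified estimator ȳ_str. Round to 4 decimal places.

0.5449

Var(ȳ_str) = Σₕ Wₕ²(1 − fₕ)sₕ²/nₕ with Wₕ = Nₕ/N, N = 26278.
18–34: Wₕ = 0.37030976; term = 0.37030976²·(1 − 0.03925599)·813/382 = 0.28039173.
35–54: Wₕ = 0.37719766; term = 0.37719766²·(1 − 0.20217918)·219/2004 = 0.012404799.
55–64: Wₕ = 0.25249258; term = 0.25249258²·(1 − 0.15659382)·79.96/1039 = 0.0041380073.
Sum = 0.29693454.
SE = √(0.29693454) = 0.5449.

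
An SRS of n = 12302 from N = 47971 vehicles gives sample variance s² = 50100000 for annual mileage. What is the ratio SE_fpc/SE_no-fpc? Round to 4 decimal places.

0.8623

f = n/N = 12302/47971 = 0.25644660.
SE_no-fpc = √(s²/n) = 63.816209; SE_fpc = √((1−f)s²/n) = 55.028425.
Ratio = √(1−f) = 0.86229542.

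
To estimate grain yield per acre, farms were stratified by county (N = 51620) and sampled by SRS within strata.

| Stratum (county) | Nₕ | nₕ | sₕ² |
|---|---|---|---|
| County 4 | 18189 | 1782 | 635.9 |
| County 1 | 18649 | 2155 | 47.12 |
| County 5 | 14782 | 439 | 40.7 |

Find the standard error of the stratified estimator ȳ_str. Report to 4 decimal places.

Var(ȳ_str) = Σₕ Wₕ²(1 − fₕ)sₕ²/nₕ with Wₕ = Nₕ/N, N = 51620.
County 4: Wₕ = 0.35236343; term = 0.35236343²·(1 − 0.09797130)·635.9/1782 = 0.039965304.
County 1: Wₕ = 0.36127470; term = 0.36127470²·(1 − 0.11555579)·47.12/2155 = 0.0025240825.
County 5: Wₕ = 0.28636188; term = 0.28636188²·(1 − 0.02969828)·40.7/439 = 0.0073767843.
Sum = 0.049866171.
SE = √(0.049866171) = 0.2233.

0.2233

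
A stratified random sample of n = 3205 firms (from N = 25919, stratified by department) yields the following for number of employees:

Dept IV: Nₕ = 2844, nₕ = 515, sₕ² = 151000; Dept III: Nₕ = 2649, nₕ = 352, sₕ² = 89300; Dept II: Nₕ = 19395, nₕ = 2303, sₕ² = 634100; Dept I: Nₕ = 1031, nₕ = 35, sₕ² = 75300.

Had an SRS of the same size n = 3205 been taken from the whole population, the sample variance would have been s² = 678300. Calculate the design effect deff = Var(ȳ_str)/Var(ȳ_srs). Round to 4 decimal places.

Var(ȳ_str) = Σ Wₕ²(1−fₕ)sₕ²/nₕ with Wₕ = Nₕ/25919:
  Dept IV: (2844/25919)²·(1−515/2844)·151000/515 = 2.890895
  Dept III: (2649/25919)²·(1−352/2649)·89300/352 = 2.2978161
  Dept II: (19395/25919)²·(1−2303/19395)·634100/2303 = 135.86575
  Dept I: (1031/25919)²·(1−35/1031)·75300/35 = 3.2885803
  → Var(ȳ_str) = 144.34304.
Var(ȳ_srs) = (1 − 3205/25919)·678300/3205 = 185.46807.
deff = 144.34304 / 185.46807 = 0.7783.

0.7783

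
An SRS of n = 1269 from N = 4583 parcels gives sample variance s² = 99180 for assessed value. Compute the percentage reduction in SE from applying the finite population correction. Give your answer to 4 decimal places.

f = n/N = 1269/4583 = 0.27689286.
SE_no-fpc = √(s²/n) = 8.8405898; SE_fpc = √((1−f)s²/n) = 7.517658.
Ratio = √(1−f) = 0.85035706. Reduction = 100·(1 − 0.85035706) = 14.9643%.

14.9643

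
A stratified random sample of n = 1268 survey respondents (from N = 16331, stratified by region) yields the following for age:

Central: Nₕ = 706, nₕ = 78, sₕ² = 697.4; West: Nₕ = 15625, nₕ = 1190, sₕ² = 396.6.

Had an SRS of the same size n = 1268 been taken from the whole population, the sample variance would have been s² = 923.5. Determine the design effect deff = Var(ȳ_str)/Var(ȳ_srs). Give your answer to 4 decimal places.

0.4417

Var(ȳ_str) = Σ Wₕ²(1−fₕ)sₕ²/nₕ with Wₕ = Nₕ/16331:
  Central: (706/16331)²·(1−78/706)·697.4/78 = 0.014863672
  West: (15625/16331)²·(1−1190/15625)·396.6/1190 = 0.28184933
  → Var(ȳ_str) = 0.296713.
Var(ȳ_srs) = (1 − 1268/16331)·923.5/1268 = 0.67176341.
deff = 0.296713 / 0.67176341 = 0.4417.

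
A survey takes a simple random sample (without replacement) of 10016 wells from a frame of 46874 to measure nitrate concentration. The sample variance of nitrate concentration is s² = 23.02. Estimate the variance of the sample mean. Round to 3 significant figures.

0.00181

Under SRS without replacement, Var(ȳ) = (1 − f)·s²/n with f = n/N = 10016/46874 = 0.21367923.
Var(ȳ) = (1 − 0.21367923)·23.02/10016 = 0.78632077·0.0022983227 = 0.0018072189.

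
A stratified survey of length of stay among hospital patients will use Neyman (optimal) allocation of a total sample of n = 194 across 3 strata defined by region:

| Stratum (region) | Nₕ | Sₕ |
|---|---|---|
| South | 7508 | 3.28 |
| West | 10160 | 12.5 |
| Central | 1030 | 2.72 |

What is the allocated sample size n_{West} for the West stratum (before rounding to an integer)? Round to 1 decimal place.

Neyman allocation: nₕ = n·NₕSₕ / Σⱼ NⱼSⱼ.
Σ NⱼSⱼ = 7508·3.28 + 10160·12.5 + 1030·2.72 = 154427.84.
n_{West} = 194·10160·12.5 / 154427.84 = 159.5.

159.5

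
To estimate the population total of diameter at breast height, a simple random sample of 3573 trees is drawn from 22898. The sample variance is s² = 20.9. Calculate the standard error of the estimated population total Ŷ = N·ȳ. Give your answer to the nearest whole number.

Var(Ŷ) = N²·Var(ȳ) = N²·(1 − n/N)·s²/n.
f = 3573/22898 = 0.15603983; Var(ȳ) = 0.84396017·20.9/3573 = 0.0049366828.
Var(Ŷ) = 22898² · 0.0049366828 = 2.5883936 × 10^6.
SE(Ŷ) = √(2.5883936 × 10^6) = 1609.

1609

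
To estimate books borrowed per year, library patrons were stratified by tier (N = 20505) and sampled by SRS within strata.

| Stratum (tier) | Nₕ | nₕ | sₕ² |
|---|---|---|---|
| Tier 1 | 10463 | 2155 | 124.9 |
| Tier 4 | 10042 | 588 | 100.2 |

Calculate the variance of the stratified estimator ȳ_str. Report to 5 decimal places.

Var(ȳ_str) = Σₕ Wₕ²(1 − fₕ)sₕ²/nₕ with Wₕ = Nₕ/N, N = 20505.
Tier 1: Wₕ = 0.51026579; term = 0.51026579²·(1 − 0.20596387)·124.9/2155 = 0.011982525.
Tier 4: Wₕ = 0.48973421; term = 0.48973421²·(1 − 0.05855407)·100.2/588 = 0.038477484.
Sum = 0.050460009.

0.05046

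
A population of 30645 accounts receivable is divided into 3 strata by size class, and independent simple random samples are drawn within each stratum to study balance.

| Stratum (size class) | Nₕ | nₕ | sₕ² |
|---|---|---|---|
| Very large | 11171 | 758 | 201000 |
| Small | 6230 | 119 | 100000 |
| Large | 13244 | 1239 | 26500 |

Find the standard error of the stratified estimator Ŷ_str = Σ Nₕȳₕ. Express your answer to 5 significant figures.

257370

Var(Ŷ_str) = Σₕ Nₕ²(1 − fₕ)sₕ²/nₕ.
Very large: 11171²·(1 − 758/11171)·201000/758 = 3.084571 × 10^10.
Small: 6230²·(1 − 119/6230)·100000/119 = 3.1992882 × 10^10.
Large: 13244²·(1 − 1239/13244)·26500/1239 = 3.4006028 × 10^9.
Sum = 6.6239195 × 10^10.
SE = √(6.6239195 × 10^10) = 257370.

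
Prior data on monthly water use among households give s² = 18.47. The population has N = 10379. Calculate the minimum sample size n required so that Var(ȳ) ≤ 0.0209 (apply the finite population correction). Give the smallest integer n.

815

Without fpc, n₀ = s²/D = 18.47/0.0209 = 883.7321.
With fpc, (1 − n/N)·s²/n ≤ D requires n ≥ n₀/(1 + n₀/N) = 883.7321/(1 + 883.7321/10379) = 814.3899.
Rounding up, n = 815.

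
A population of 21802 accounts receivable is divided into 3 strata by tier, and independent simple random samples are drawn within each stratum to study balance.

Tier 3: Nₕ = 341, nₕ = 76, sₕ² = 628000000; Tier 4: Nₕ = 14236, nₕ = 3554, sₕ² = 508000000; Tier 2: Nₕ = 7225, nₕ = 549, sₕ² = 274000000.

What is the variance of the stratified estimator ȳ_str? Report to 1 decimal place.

97945.5

Var(ȳ_str) = Σₕ Wₕ²(1 − fₕ)sₕ²/nₕ with Wₕ = Nₕ/N, N = 21802.
Tier 3: Wₕ = 0.01564077; term = 0.01564077²·(1 − 0.22287390)·628000000/76 = 1570.9184.
Tier 4: Wₕ = 0.65296762; term = 0.65296762²·(1 − 0.24964878)·508000000/3554 = 45729.26.
Tier 2: Wₕ = 0.33139162; term = 0.33139162²·(1 − 0.07598616)·274000000/549 = 50645.368.
Sum = 97945.546.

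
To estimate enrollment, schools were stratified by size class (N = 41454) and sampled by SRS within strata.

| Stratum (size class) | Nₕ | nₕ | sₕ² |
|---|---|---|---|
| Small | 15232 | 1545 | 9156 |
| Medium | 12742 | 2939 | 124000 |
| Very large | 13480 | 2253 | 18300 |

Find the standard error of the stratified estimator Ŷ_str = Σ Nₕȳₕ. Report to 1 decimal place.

Var(Ŷ_str) = Σₕ Nₕ²(1 − fₕ)sₕ²/nₕ.
Small: 15232²·(1 − 1545/15232)·9156/1545 = 1.2354993 × 10^9.
Medium: 12742²·(1 − 2939/12742)·124000/2939 = 5.2700981 × 10^9.
Very large: 13480²·(1 − 2253/13480)·18300/2253 = 1.2292593 × 10^9.
Sum = 7.7348567 × 10^9.
SE = √(7.7348567 × 10^9) = 87948.0.

87948.0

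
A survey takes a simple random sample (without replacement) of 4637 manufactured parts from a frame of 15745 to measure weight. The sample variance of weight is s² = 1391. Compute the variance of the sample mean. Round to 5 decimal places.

Under SRS without replacement, Var(ȳ) = (1 − f)·s²/n with f = n/N = 4637/15745 = 0.29450619.
Var(ȳ) = (1 − 0.29450619)·1391/4637 = 0.70549381·0.29997843 = 0.21163293.

0.21163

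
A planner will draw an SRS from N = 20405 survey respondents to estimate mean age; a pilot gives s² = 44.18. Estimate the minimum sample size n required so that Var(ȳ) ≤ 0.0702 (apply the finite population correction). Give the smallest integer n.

611

Without fpc, n₀ = s²/D = 44.18/0.0702 = 629.3447.
With fpc, (1 − n/N)·s²/n ≤ D requires n ≥ n₀/(1 + n₀/N) = 629.3447/(1 + 629.3447/20405) = 610.5148.
Rounding up, n = 611.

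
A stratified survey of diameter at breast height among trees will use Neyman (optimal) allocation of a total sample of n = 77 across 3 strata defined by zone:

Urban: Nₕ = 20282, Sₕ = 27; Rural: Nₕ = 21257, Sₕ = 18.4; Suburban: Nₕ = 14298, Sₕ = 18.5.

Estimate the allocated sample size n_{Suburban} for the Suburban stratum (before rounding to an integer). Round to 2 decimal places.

16.93

Neyman allocation: nₕ = n·NₕSₕ / Σⱼ NⱼSⱼ.
Σ NⱼSⱼ = 20282·27 + 21257·18.4 + 14298·18.5 = 1.2032558 × 10^6.
n_{Suburban} = 77·14298·18.5 / (1.2032558 × 10^6) = 16.93.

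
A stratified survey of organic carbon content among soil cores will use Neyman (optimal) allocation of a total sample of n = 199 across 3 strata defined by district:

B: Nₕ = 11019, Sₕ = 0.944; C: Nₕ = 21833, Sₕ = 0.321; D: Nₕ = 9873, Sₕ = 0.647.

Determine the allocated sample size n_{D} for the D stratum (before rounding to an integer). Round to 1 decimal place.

Neyman allocation: nₕ = n·NₕSₕ / Σⱼ NⱼSⱼ.
Σ NⱼSⱼ = 11019·0.944 + 21833·0.321 + 9873·0.647 = 23798.16.
n_{D} = 199·9873·0.647 / 23798.16 = 53.4.

53.4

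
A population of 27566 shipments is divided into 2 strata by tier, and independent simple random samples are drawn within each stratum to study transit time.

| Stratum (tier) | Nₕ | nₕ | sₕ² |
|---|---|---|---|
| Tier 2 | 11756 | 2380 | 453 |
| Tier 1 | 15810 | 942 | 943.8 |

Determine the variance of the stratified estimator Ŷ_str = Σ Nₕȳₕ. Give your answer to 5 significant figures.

Var(Ŷ_str) = Σₕ Nₕ²(1 − fₕ)sₕ²/nₕ.
Tier 2: 11756²·(1 − 2380/11756)·453/2380 = 2.0979659 × 10^7.
Tier 1: 15810²·(1 − 942/15810)·943.8/942 = 2.3551225 × 10^8.
Sum = 2.5649191 × 10^8.

2.5649 × 10^8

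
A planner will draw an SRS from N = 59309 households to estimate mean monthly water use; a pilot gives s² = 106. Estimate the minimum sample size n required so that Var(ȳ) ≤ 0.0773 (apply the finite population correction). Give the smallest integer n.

Without fpc, n₀ = s²/D = 106/0.0773 = 1371.2807.
With fpc, (1 − n/N)·s²/n ≤ D requires n ≥ n₀/(1 + n₀/N) = 1371.2807/(1 + 1371.2807/59309) = 1340.2919.
Rounding up, n = 1341.

1341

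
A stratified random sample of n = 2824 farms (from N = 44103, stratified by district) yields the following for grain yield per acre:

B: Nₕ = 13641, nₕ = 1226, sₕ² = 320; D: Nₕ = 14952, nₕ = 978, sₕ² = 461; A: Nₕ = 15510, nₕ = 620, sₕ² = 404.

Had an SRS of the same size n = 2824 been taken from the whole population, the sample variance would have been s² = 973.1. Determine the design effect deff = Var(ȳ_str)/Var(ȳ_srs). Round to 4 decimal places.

Var(ȳ_str) = Σ Wₕ²(1−fₕ)sₕ²/nₕ with Wₕ = Nₕ/44103:
  B: (13641/44103)²·(1−1226/13641)·320/1226 = 0.022725643
  D: (14952/44103)²·(1−978/14952)·461/978 = 0.050634419
  A: (15510/44103)²·(1−620/15510)·404/620 = 0.077367739
  → Var(ȳ_str) = 0.1507278.
Var(ȳ_srs) = (1 − 2824/44103)·973.1/2824 = 0.32251789.
deff = 0.1507278 / 0.32251789 = 0.4673.

0.4673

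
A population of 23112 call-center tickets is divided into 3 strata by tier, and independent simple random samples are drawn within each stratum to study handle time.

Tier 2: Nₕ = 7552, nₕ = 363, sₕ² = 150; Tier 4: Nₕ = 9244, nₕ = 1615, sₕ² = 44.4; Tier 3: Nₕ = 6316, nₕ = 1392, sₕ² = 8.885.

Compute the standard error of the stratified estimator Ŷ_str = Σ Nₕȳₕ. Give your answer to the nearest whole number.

4957

Var(Ŷ_str) = Σₕ Nₕ²(1 − fₕ)sₕ²/nₕ.
Tier 2: 7552²·(1 − 363/7552)·150/363 = 2.2434433 × 10^7.
Tier 4: 9244²·(1 − 1615/9244)·44.4/1615 = 1.9388223 × 10^6.
Tier 3: 6316²·(1 − 1392/6316)·8.885/1392 = 198508.16.
Sum = 2.4571763 × 10^7.
SE = √(2.4571763 × 10^7) = 4957.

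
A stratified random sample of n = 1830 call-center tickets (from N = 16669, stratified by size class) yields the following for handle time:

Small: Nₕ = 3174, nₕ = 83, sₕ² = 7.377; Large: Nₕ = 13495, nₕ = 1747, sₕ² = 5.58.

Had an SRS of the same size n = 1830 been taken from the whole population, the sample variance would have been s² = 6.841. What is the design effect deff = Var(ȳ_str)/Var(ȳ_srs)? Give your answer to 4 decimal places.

1.4907

Var(ȳ_str) = Σ Wₕ²(1−fₕ)sₕ²/nₕ with Wₕ = Nₕ/16669:
  Small: (3174/16669)²·(1−83/3174)·7.377/83 = 0.0031382571
  Large: (13495/16669)²·(1−1747/13495)·5.58/1747 = 0.0018224643
  → Var(ȳ_str) = 0.0049607214.
Var(ȳ_srs) = (1 − 1830/16669)·6.841/1830 = 0.0033278488.
deff = 0.0049607214 / 0.0033278488 = 1.4907.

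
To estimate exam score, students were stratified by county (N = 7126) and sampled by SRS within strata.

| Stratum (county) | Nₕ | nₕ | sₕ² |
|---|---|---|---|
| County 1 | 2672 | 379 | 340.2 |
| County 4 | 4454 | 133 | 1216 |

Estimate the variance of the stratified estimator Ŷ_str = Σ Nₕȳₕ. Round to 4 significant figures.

Var(Ŷ_str) = Σₕ Nₕ²(1 − fₕ)sₕ²/nₕ.
County 1: 2672²·(1 − 379/2672)·340.2/379 = 5.499657 × 10^6.
County 4: 4454²·(1 − 133/4454)·1216/133 = 1.75961 × 10^8.
Sum = 1.8146066 × 10^8.

1.815 × 10^8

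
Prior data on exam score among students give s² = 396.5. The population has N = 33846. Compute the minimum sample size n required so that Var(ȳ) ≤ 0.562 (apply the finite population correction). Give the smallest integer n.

692

Without fpc, n₀ = s²/D = 396.5/0.562 = 705.5160.
With fpc, (1 − n/N)·s²/n ≤ D requires n ≥ n₀/(1 + n₀/N) = 705.5160/(1 + 705.5160/33846) = 691.1099.
Rounding up, n = 692.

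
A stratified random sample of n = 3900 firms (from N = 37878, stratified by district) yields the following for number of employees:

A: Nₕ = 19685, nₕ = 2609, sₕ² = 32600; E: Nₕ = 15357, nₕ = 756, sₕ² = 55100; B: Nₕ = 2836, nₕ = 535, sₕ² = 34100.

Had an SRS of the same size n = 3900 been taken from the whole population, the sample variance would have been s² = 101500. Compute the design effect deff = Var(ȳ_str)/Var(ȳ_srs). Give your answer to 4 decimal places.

0.6257

Var(ȳ_str) = Σ Wₕ²(1−fₕ)sₕ²/nₕ with Wₕ = Nₕ/37878:
  A: (19685/37878)²·(1−2609/19685)·32600/2609 = 2.9274603
  E: (15357/37878)²·(1−756/15357)·55100/756 = 11.39055
  B: (2836/37878)²·(1−535/2836)·34100/535 = 0.28990077
  → Var(ȳ_str) = 14.607911.
Var(ȳ_srs) = (1 − 3900/37878)·101500/3900 = 23.345985.
deff = 14.607911 / 23.345985 = 0.6257.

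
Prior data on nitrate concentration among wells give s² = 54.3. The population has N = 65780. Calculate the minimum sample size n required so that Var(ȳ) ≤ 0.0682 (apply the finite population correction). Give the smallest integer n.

787

Without fpc, n₀ = s²/D = 54.3/0.0682 = 796.1877.
With fpc, (1 − n/N)·s²/n ≤ D requires n ≥ n₀/(1 + n₀/N) = 796.1877/(1 + 796.1877/65780) = 786.6661.
Rounding up, n = 787.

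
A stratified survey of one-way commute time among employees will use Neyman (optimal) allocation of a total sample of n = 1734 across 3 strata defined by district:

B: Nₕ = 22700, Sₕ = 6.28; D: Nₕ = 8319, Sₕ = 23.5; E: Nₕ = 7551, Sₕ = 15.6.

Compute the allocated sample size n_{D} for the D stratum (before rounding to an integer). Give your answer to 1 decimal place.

743.6

Neyman allocation: nₕ = n·NₕSₕ / Σⱼ NⱼSⱼ.
Σ NⱼSⱼ = 22700·6.28 + 8319·23.5 + 7551·15.6 = 455848.1.
n_{D} = 1734·8319·23.5 / 455848.1 = 743.6.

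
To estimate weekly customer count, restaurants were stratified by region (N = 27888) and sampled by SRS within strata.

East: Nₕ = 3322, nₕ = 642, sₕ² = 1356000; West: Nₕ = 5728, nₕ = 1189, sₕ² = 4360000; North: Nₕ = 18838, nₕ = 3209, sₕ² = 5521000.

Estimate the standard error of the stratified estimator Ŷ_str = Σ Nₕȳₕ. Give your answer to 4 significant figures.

Var(Ŷ_str) = Σₕ Nₕ²(1 − fₕ)sₕ²/nₕ.
East: 3322²·(1 − 642/3322)·1356000/642 = 1.8804383 × 10^10.
West: 5728²·(1 − 1189/5728)·4360000/1189 = 9.5338393 × 10^10.
North: 18838²·(1 − 3209/18838)·5521000/3209 = 5.0654031 × 10^11.
Sum = 6.2068309 × 10^11.
SE = √(6.2068309 × 10^11) = 787800.

787800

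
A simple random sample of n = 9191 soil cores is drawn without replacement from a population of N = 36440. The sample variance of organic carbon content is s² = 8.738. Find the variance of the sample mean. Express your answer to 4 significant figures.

7.109 × 10^-4

Under SRS without replacement, Var(ȳ) = (1 − f)·s²/n with f = n/N = 9191/36440 = 0.25222283.
Var(ȳ) = (1 − 0.25222283)·8.738/9191 = 0.74777717·9.5071265 × 10^-4 = 7.1092122 × 10^-4.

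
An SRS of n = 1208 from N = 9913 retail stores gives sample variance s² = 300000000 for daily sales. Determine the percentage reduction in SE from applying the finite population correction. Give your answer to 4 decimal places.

6.2909

f = n/N = 1208/9913 = 0.12186018.
SE_no-fpc = √(s²/n) = 498.34162; SE_fpc = √((1−f)s²/n) = 466.99152.
Ratio = √(1−f) = 0.93709115. Reduction = 100·(1 − 0.93709115) = 6.2909%.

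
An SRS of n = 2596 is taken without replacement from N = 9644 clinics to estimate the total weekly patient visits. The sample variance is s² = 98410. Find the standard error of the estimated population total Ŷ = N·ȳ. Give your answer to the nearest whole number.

Var(Ŷ) = N²·Var(ȳ) = N²·(1 − n/N)·s²/n.
f = 2596/9644 = 0.26918291; Var(ȳ) = 0.73081709·98410/2596 = 27.704048.
Var(Ŷ) = 9644² · 27.704048 = 2.5766631 × 10^9.
SE(Ŷ) = √(2.5766631 × 10^9) = 50761.

50761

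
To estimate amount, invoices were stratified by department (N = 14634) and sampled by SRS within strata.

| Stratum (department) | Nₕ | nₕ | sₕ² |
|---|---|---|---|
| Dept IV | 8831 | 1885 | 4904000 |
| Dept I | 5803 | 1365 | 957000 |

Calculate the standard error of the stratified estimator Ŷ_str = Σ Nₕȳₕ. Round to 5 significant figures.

421470

Var(Ŷ_str) = Σₕ Nₕ²(1 − fₕ)sₕ²/nₕ.
Dept IV: 8831²·(1 − 1885/8831)·4904000/1885 = 1.5958195 × 10^11.
Dept I: 5803²·(1 − 1365/5803)·957000/1365 = 1.8055901 × 10^10.
Sum = 1.7763785 × 10^11.
SE = √(1.7763785 × 10^11) = 421470.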